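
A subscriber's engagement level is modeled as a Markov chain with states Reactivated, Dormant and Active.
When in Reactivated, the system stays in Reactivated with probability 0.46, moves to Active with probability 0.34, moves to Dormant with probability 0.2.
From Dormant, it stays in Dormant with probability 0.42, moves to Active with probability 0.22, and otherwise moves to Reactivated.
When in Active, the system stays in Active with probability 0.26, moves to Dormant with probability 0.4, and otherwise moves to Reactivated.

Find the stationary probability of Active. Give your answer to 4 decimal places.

Let the stationary distribution be π with π = πP and π_1 + π_2 + π_3 = 1.
π_1 = 0.46·π_1 + 0.36·π_2 + 0.34·π_3
π_2 = 0.2·π_1 + 0.42·π_2 + 0.4·π_3
Solving with the normalization constraint gives π = (0.3938, 0.3278, 0.2784).
So the stationary probability of Active is 0.2784.

0.2784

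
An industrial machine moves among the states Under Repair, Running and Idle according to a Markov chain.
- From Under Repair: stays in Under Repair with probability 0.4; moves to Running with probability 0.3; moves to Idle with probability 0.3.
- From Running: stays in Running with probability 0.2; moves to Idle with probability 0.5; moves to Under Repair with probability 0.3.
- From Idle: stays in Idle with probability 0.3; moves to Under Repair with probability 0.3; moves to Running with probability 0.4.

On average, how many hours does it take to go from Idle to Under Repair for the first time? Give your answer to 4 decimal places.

Let t(s) be the expected number of hours to first reach Under Repair from state s, with t(Under Repair) = 0. Conditioning on the first hour:
t(Running) = 1 + 0.2·t(Running) + 0.5·t(Idle)
t(Idle) = 1 + 0.4·t(Running) + 0.3·t(Idle)
Solving: t(Running) = 3.3333, t(Idle) = 3.3333.
Expected hours from Idle to Under Repair: 3.3333.

3.3333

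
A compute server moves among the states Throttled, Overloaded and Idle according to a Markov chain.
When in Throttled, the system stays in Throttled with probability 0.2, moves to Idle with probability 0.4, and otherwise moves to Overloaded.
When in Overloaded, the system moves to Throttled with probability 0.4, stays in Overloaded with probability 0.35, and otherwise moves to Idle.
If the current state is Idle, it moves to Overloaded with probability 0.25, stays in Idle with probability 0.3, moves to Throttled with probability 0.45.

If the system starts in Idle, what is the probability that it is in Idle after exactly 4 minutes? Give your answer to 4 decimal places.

0.3185

Propagate the distribution vector 4 minutes from Idle.
After 0 minutes: (0.0000, 0.0000, 1.0000)
After 1 minute: (0.4500, 0.2500, 0.3000)
After 2 minutes: (0.3250, 0.3425, 0.3325)
After 3 minutes: (0.3516, 0.3330, 0.3154)
After 4 minutes: (0.3454, 0.3360, 0.3185)
P(in Idle after 4 minutes) = 0.3185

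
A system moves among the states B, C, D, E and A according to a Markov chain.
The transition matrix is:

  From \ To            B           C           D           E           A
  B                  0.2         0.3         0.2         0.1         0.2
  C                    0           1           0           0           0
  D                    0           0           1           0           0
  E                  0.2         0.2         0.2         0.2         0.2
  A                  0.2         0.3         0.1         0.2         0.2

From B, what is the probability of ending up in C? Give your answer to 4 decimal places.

Let h(s) be the probability of absorption at C starting from transient state s. Then h(C) = 1 and h(D) = 0. By first-step analysis:
h(B) = 0.2·h(B) + 0.3·1 + 0.2·0 + 0.1·h(E) + 0.2·h(A)
h(E) = 0.2·h(B) + 0.2·1 + 0.2·0 + 0.2·h(E) + 0.2·h(A)
h(A) = 0.2·h(B) + 0.3·1 + 0.1·0 + 0.2·h(E) + 0.2·h(A)
Solving: h(B) = 0.6143, h(E) = 0.5714, h(A) = 0.6714.
Starting from B, the probability is 0.6143.

0.6143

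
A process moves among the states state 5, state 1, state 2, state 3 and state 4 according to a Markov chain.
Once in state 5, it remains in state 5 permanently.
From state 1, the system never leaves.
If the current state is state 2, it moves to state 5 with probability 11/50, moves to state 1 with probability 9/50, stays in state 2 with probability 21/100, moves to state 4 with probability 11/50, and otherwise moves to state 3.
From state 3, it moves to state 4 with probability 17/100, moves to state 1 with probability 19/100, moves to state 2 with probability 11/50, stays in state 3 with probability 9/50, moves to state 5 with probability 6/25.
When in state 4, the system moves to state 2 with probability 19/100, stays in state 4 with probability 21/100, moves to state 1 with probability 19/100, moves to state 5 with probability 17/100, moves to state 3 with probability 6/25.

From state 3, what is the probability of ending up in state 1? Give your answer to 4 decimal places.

0.4577

Let h(s) be the probability of absorption at state 1 starting from transient state s. Then h(state 1) = 1 and h(state 5) = 0. By first-step analysis:
h(state 2) = 0.22·0 + 0.18·1 + 0.21·h(state 2) + 0.17·h(state 3) + 0.22·h(state 4)
h(state 3) = 0.24·0 + 0.19·1 + 0.22·h(state 2) + 0.18·h(state 3) + 0.17·h(state 4)
h(state 4) = 0.17·0 + 0.19·1 + 0.19·h(state 2) + 0.24·h(state 3) + 0.21·h(state 4)
Solving: h(state 2) = 0.4631, h(state 3) = 0.4577, h(state 4) = 0.4909.
Starting from state 3, the probability is 0.4577.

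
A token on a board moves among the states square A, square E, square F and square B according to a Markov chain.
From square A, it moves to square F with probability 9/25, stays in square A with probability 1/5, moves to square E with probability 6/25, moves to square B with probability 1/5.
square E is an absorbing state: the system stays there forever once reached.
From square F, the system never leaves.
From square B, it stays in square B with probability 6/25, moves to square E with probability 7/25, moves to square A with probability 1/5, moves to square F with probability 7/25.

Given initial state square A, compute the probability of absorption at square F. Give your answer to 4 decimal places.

0.5803

Let h(s) be the probability of absorption at square F starting from transient state s. Then h(square F) = 1 and h(square E) = 0. By first-step analysis:
h(square A) = 0.2·h(square A) + 0.24·0 + 0.36·1 + 0.2·h(square B)
h(square B) = 0.2·h(square A) + 0.28·0 + 0.28·1 + 0.24·h(square B)
Solving: h(square A) = 0.5803, h(square B) = 0.5211.
Starting from square A, the probability is 0.5803.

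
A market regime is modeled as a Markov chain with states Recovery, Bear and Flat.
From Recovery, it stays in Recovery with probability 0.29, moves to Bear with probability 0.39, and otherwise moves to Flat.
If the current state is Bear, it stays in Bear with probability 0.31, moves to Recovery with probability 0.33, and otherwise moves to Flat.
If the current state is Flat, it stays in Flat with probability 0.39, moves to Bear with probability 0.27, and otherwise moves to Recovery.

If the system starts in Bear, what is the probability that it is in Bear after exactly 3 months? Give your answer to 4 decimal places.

0.3213

Propagate the distribution vector 3 months from Bear.
After 0 months: (0.0000, 1.0000, 0.0000)
After 1 month: (0.3300, 0.3100, 0.3600)
After 2 months: (0.3204, 0.3220, 0.3576)
After 3 months: (0.3208, 0.3213, 0.3579)
P(in Bear after 3 months) = 0.3213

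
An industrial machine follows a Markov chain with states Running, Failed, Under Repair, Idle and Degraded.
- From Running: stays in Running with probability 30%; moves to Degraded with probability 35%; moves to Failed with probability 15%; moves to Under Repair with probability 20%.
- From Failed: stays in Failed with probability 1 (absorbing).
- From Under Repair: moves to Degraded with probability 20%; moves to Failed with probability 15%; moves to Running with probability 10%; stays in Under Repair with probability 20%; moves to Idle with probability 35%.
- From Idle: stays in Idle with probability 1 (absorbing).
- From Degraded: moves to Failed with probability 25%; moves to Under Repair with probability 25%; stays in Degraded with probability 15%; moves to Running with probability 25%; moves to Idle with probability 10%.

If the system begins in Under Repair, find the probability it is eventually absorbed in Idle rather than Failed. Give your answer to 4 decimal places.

0.5820

Let h(s) be the probability of absorption at Idle starting from transient state s. Then h(Idle) = 1 and h(Failed) = 0. By first-step analysis:
h(Running) = 0.3·h(Running) + 0.15·0 + 0.2·h(Under Repair) + 0.35·h(Degraded)
h(Under Repair) = 0.1·h(Running) + 0.15·0 + 0.2·h(Under Repair) + 0.35·1 + 0.2·h(Degraded)
h(Degraded) = 0.25·h(Running) + 0.25·0 + 0.25·h(Under Repair) + 0.1·1 + 0.15·h(Degraded)
Solving: h(Running) = 0.3643, h(Under Repair) = 0.5820, h(Degraded) = 0.3960.
Starting from Under Repair, the probability is 0.5820.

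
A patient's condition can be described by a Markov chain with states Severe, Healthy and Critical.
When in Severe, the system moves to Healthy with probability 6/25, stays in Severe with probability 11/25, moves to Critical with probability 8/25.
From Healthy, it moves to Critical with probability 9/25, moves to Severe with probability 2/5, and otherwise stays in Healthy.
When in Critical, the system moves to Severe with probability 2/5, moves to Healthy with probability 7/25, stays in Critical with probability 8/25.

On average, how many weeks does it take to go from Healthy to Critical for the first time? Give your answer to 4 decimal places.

2.9126

Let t(s) be the expected number of weeks to first reach Critical from state s, with t(Critical) = 0. Conditioning on the first week:
t(Severe) = 1 + 0.44·t(Severe) + 0.24·t(Healthy)
t(Healthy) = 1 + 0.4·t(Severe) + 0.24·t(Healthy)
Solving: t(Severe) = 3.0340, t(Healthy) = 2.9126.
Expected weeks from Healthy to Critical: 2.9126.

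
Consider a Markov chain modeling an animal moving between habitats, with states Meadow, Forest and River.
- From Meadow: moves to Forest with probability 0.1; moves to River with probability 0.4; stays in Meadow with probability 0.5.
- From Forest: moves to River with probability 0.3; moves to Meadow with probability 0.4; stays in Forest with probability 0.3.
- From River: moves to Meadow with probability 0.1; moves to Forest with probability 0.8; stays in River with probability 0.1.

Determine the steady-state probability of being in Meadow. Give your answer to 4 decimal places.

0.3514

Let the stationary distribution be π with π = πP and π_1 + π_2 + π_3 = 1.
π_1 = 0.5·π_1 + 0.4·π_2 + 0.1·π_3
π_2 = 0.1·π_1 + 0.3·π_2 + 0.8·π_3
Solving with the normalization constraint gives π = (0.3514, 0.3694, 0.2793).
So the stationary probability of Meadow is 0.3514.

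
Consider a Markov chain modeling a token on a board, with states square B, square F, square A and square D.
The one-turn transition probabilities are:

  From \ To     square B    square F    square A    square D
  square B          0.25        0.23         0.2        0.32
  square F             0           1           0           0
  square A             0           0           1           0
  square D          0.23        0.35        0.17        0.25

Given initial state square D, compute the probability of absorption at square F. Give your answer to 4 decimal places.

0.6451

Let h(s) be the probability of absorption at square F starting from transient state s. Then h(square F) = 1 and h(square A) = 0. By first-step analysis:
h(square B) = 0.25·h(square B) + 0.23·1 + 0.2·0 + 0.32·h(square D)
h(square D) = 0.23·h(square B) + 0.35·1 + 0.17·0 + 0.25·h(square D)
Solving: h(square B) = 0.5819, h(square D) = 0.6451.
Starting from square D, the probability is 0.6451.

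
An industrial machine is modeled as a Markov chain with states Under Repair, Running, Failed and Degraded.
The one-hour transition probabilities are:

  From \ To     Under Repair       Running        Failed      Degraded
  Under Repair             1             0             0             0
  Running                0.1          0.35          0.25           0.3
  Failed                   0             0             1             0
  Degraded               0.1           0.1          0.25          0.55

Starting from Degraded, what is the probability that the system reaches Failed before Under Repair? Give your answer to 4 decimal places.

Let h(s) be the probability of absorption at Failed starting from transient state s. Then h(Failed) = 1 and h(Under Repair) = 0. By first-step analysis:
h(Running) = 0.1·0 + 0.35·h(Running) + 0.25·1 + 0.3·h(Degraded)
h(Degraded) = 0.1·0 + 0.1·h(Running) + 0.25·1 + 0.55·h(Degraded)
Solving: h(Running) = 0.7143, h(Degraded) = 0.7143.
Starting from Degraded, the probability is 0.7143.

0.7143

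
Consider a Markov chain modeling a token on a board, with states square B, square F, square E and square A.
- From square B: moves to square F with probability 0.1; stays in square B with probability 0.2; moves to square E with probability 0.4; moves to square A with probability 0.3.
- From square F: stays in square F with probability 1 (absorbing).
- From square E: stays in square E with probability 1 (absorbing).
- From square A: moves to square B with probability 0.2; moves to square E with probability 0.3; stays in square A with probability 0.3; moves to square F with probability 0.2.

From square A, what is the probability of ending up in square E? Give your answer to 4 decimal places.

0.6400

Let h(s) be the probability of absorption at square E starting from transient state s. Then h(square E) = 1 and h(square F) = 0. By first-step analysis:
h(square B) = 0.2·h(square B) + 0.1·0 + 0.4·1 + 0.3·h(square A)
h(square A) = 0.2·h(square B) + 0.2·0 + 0.3·1 + 0.3·h(square A)
Solving: h(square B) = 0.7400, h(square A) = 0.6400.
Starting from square A, the probability is 0.6400.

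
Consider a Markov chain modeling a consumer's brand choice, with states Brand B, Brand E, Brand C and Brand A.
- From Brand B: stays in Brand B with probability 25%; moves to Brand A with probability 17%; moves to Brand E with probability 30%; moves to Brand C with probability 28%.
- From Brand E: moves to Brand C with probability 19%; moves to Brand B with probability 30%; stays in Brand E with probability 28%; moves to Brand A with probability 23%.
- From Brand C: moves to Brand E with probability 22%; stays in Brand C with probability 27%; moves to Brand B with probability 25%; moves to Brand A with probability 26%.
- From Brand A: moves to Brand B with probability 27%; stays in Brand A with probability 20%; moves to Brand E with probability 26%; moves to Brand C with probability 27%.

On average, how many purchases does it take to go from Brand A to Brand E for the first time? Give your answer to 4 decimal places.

3.8540

Let t(s) be the expected number of purchases to first reach Brand E from state s, with t(Brand E) = 0. Conditioning on the first purchase:
t(Brand B) = 1 + 0.25·t(Brand B) + 0.28·t(Brand C) + 0.17·t(Brand A)
t(Brand C) = 1 + 0.25·t(Brand B) + 0.27·t(Brand C) + 0.26·t(Brand A)
t(Brand A) = 1 + 0.27·t(Brand B) + 0.27·t(Brand C) + 0.2·t(Brand A)
Solving: t(Brand B) = 3.7044, t(Brand C) = 4.0112, t(Brand A) = 3.8540.
Expected purchases from Brand A to Brand E: 3.8540.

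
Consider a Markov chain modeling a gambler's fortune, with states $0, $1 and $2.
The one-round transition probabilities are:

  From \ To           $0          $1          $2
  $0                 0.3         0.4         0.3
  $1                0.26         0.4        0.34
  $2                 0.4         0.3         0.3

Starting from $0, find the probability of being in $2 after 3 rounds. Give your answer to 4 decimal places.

0.3148

Propagate the distribution vector 3 rounds from $0.
After 0 rounds: (1.0000, 0.0000, 0.0000)
After 1 round: (0.3000, 0.4000, 0.3000)
After 2 rounds: (0.3140, 0.3700, 0.3160)
After 3 rounds: (0.3168, 0.3684, 0.3148)
P(in $2 after 3 rounds) = 0.3148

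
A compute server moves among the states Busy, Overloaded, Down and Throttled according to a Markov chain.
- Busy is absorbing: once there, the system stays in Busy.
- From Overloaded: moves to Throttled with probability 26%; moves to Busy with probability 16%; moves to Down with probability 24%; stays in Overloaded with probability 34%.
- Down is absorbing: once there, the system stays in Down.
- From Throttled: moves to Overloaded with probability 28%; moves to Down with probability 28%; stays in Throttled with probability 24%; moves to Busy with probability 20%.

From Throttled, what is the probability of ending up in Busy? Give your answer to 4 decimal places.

0.4123

Let h(s) be the probability of absorption at Busy starting from transient state s. Then h(Busy) = 1 and h(Down) = 0. By first-step analysis:
h(Overloaded) = 0.16·1 + 0.34·h(Overloaded) + 0.24·0 + 0.26·h(Throttled)
h(Throttled) = 0.2·1 + 0.28·h(Overloaded) + 0.28·0 + 0.24·h(Throttled)
Solving: h(Overloaded) = 0.4049, h(Throttled) = 0.4123.
Starting from Throttled, the probability is 0.4123.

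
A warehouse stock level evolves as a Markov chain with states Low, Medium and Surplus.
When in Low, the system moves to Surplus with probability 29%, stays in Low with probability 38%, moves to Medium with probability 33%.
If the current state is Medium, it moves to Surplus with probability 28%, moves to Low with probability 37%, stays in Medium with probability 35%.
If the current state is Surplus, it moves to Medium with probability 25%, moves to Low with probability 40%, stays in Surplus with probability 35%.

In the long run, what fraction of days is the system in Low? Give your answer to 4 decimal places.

Let the stationary distribution be π with π = πP and π_1 + π_2 + π_3 = 1.
π_1 = 0.38·π_1 + 0.37·π_2 + 0.4·π_3
π_2 = 0.33·π_1 + 0.35·π_2 + 0.25·π_3
Solving with the normalization constraint gives π = (0.3830, 0.3118, 0.3052).
So the stationary probability of Low is 0.3830.

0.3830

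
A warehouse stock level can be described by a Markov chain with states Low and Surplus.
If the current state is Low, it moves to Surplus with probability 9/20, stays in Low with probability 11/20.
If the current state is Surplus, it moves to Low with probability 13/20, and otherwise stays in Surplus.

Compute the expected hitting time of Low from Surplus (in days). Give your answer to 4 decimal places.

1.5385

Let t(s) be the expected number of days to first reach Low from state s, with t(Low) = 0. Conditioning on the first day:
t(Surplus) = 1 + 0.35·t(Surplus)
Solving: t(Surplus) = 1.5385.
Expected days from Surplus to Low: 1.5385.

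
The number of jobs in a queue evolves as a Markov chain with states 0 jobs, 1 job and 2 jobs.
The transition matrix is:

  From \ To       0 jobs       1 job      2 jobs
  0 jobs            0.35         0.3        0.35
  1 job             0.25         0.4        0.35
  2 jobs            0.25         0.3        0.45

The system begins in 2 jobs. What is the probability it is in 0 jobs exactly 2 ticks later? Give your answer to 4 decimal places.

0.2750

Sum over the intermediate state after 1 tick:
P = P(2 jobs→0 jobs)·P(0 jobs→0 jobs) + P(2 jobs→1 job)·P(1 job→0 jobs) + P(2 jobs→2 jobs)·P(2 jobs→0 jobs)
  = 0.25×0.35 + 0.3×0.25 + 0.45×0.25
  = 0.0875 + 0.0750 + 0.1125 = 0.2750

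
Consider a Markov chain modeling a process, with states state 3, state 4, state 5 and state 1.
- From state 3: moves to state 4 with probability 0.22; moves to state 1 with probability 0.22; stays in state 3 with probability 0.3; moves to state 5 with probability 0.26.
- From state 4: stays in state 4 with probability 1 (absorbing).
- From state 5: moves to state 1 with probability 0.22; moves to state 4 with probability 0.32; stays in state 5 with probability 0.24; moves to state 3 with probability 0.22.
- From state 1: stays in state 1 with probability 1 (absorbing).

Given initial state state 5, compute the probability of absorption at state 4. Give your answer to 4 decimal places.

Let h(s) be the probability of absorption at state 4 starting from transient state s. Then h(state 4) = 1 and h(state 1) = 0. By first-step analysis:
h(state 3) = 0.3·h(state 3) + 0.22·1 + 0.26·h(state 5) + 0.22·0
h(state 5) = 0.22·h(state 3) + 0.32·1 + 0.24·h(state 5) + 0.22·0
Solving: h(state 3) = 0.5274, h(state 5) = 0.5737.
Starting from state 5, the probability is 0.5737.

0.5737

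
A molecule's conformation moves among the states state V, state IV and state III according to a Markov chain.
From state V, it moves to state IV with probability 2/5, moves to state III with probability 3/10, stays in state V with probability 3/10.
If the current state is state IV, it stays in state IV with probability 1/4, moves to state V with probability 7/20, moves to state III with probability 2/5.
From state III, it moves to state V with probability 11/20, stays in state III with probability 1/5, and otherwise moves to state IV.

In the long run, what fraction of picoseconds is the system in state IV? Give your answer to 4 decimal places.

Let the stationary distribution be π with π = πP and π_1 + π_2 + π_3 = 1.
π_1 = 0.3·π_1 + 0.35·π_2 + 0.55·π_3
π_2 = 0.4·π_1 + 0.25·π_2 + 0.25·π_3
Solving with the normalization constraint gives π = (0.3906, 0.3086, 0.3008).
So the stationary probability of state IV is 0.3086.

0.3086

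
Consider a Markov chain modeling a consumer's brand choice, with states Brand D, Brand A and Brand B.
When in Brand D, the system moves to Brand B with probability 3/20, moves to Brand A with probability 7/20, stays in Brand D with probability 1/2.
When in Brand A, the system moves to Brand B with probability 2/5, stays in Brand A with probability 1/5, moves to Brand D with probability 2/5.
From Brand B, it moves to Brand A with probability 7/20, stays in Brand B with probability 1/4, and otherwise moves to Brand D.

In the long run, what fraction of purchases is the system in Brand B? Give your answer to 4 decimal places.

0.2512

Let the stationary distribution be π with π = πP and π_1 + π_2 + π_3 = 1.
π_1 = 0.5·π_1 + 0.4·π_2 + 0.4·π_3
π_2 = 0.35·π_1 + 0.2·π_2 + 0.35·π_3
Solving with the normalization constraint gives π = (0.4444, 0.3043, 0.2512).
So the stationary probability of Brand B is 0.2512.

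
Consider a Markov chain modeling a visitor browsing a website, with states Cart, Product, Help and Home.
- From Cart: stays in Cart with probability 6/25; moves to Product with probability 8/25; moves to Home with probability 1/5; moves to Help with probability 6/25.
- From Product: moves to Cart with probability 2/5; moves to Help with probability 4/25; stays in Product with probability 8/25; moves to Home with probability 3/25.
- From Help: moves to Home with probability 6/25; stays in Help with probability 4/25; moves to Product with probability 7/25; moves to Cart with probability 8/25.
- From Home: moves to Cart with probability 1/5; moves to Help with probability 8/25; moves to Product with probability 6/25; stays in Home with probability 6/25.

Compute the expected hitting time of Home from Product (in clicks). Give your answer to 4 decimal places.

Let t(s) be the expected number of clicks to first reach Home from state s, with t(Home) = 0. Conditioning on the first click:
t(Cart) = 1 + 0.24·t(Cart) + 0.32·t(Product) + 0.24·t(Help)
t(Product) = 1 + 0.4·t(Cart) + 0.32·t(Product) + 0.16·t(Help)
t(Help) = 1 + 0.32·t(Cart) + 0.28·t(Product) + 0.16·t(Help)
Solving: t(Cart) = 5.4644, t(Product) = 5.9191, t(Help) = 5.2452.
Expected clicks from Product to Home: 5.9191.

5.9191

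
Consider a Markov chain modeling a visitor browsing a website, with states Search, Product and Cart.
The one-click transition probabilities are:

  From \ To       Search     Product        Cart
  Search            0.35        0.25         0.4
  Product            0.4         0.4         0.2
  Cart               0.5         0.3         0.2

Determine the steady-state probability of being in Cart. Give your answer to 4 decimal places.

0.2816

Let the stationary distribution be π with π = πP and π_1 + π_2 + π_3 = 1.
π_1 = 0.35·π_1 + 0.4·π_2 + 0.5·π_3
π_2 = 0.25·π_1 + 0.4·π_2 + 0.3·π_3
Solving with the normalization constraint gives π = (0.4078, 0.3107, 0.2816).
So the stationary probability of Cart is 0.2816.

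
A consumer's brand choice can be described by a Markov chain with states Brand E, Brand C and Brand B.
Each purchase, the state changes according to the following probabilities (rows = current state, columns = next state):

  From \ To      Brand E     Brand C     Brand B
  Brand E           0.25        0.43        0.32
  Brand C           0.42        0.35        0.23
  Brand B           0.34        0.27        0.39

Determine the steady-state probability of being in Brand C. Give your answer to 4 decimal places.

Let the stationary distribution be π with π = πP and π_1 + π_2 + π_3 = 1.
π_1 = 0.25·π_1 + 0.42·π_2 + 0.34·π_3
π_2 = 0.43·π_1 + 0.35·π_2 + 0.27·π_3
Solving with the normalization constraint gives π = (0.3378, 0.3522, 0.3100).
So the stationary probability of Brand C is 0.3522.

0.3522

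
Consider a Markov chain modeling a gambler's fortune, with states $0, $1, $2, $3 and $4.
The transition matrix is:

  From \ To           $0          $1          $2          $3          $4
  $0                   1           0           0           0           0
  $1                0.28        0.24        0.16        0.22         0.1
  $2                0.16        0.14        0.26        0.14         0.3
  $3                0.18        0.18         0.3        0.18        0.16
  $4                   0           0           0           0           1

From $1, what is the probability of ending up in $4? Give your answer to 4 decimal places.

0.3944

Let h(s) be the probability of absorption at $4 starting from transient state s. Then h($4) = 1 and h($0) = 0. By first-step analysis:
h($1) = 0.28·0 + 0.24·h($1) + 0.16·h($2) + 0.22·h($3) + 0.1·1
h($2) = 0.16·0 + 0.14·h($1) + 0.26·h($2) + 0.14·h($3) + 0.3·1
h($3) = 0.18·0 + 0.18·h($1) + 0.3·h($2) + 0.18·h($3) + 0.16·1
Solving: h($1) = 0.3944, h($2) = 0.5730, h($3) = 0.4913.
Starting from $1, the probability is 0.3944.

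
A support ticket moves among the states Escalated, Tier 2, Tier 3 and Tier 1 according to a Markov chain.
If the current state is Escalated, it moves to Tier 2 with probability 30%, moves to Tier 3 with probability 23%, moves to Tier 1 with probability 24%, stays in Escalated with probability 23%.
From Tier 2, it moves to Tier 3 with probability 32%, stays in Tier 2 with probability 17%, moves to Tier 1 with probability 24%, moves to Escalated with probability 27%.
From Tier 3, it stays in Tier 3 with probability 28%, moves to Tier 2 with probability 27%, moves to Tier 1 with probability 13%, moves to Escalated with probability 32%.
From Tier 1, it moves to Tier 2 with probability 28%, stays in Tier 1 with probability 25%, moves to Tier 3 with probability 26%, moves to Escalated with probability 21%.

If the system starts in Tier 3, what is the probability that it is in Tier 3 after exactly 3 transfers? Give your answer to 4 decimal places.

0.2728

Propagate the distribution vector 3 transfers from Tier 3.
After 0 transfers: (0.0000, 0.0000, 1.0000, 0.0000)
After 1 transfer: (0.3200, 0.2700, 0.2800, 0.1300)
After 2 transfers: (0.2634, 0.2539, 0.2722, 0.2105)
After 3 transfers: (0.2604, 0.2546, 0.2728, 0.2122)
P(in Tier 3 after 3 transfers) = 0.2728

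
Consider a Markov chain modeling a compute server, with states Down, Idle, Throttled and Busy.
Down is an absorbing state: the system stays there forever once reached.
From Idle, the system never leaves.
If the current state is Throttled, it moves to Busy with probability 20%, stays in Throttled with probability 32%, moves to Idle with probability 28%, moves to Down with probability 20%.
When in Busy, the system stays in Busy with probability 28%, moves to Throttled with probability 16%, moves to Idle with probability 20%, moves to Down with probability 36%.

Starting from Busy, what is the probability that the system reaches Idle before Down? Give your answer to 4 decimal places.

Let h(s) be the probability of absorption at Idle starting from transient state s. Then h(Idle) = 1 and h(Down) = 0. By first-step analysis:
h(Throttled) = 0.2·0 + 0.28·1 + 0.32·h(Throttled) + 0.2·h(Busy)
h(Busy) = 0.36·0 + 0.2·1 + 0.16·h(Throttled) + 0.28·h(Busy)
Solving: h(Throttled) = 0.5280, h(Busy) = 0.3951.
Starting from Busy, the probability is 0.3951.

0.3951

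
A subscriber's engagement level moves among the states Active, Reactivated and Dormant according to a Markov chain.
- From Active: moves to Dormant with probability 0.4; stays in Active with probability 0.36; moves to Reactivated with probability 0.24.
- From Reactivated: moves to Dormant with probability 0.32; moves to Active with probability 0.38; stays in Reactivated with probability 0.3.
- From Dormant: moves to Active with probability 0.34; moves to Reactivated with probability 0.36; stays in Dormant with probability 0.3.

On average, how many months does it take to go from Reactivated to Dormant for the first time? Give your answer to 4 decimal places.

Let t(s) be the expected number of months to first reach Dormant from state s, with t(Dormant) = 0. Conditioning on the first month:
t(Active) = 1 + 0.36·t(Active) + 0.24·t(Reactivated)
t(Reactivated) = 1 + 0.38·t(Active) + 0.3·t(Reactivated)
Solving: t(Active) = 2.6345, t(Reactivated) = 2.8587.
Expected months from Reactivated to Dormant: 2.8587.

2.8587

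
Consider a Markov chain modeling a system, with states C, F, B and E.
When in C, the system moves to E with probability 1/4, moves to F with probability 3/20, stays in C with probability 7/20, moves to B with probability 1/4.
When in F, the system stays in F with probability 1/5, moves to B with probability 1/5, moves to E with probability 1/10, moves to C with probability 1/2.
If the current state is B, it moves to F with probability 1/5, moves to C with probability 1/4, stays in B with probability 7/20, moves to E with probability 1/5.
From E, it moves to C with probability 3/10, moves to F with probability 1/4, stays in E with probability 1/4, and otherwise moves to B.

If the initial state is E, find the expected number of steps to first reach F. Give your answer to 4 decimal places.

4.8286

Let t(s) be the expected number of steps to first reach F from state s, with t(F) = 0. Conditioning on the first step:
t(C) = 1 + 0.35·t(C) + 0.25·t(B) + 0.25·t(E)
t(B) = 1 + 0.25·t(C) + 0.35·t(B) + 0.2·t(E)
t(E) = 1 + 0.3·t(C) + 0.2·t(B) + 0.25·t(E)
Solving: t(C) = 5.3502, t(B) = 5.0820, t(E) = 4.8286.
Expected steps from E to F: 4.8286.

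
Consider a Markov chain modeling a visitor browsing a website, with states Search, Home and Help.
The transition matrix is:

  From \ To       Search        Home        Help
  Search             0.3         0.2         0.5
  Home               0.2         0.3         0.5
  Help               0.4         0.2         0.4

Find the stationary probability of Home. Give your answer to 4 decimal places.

0.2222

Let the stationary distribution be π with π = πP and π_1 + π_2 + π_3 = 1.
π_1 = 0.3·π_1 + 0.2·π_2 + 0.4·π_3
π_2 = 0.2·π_1 + 0.3·π_2 + 0.2·π_3
Solving with the normalization constraint gives π = (0.3232, 0.2222, 0.4545).
So the stationary probability of Home is 0.2222.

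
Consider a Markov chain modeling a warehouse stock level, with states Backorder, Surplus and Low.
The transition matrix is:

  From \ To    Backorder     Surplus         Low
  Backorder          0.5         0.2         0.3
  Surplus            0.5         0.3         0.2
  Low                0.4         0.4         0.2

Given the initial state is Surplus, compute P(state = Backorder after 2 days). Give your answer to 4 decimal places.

0.4800

Sum over the intermediate state after 1 day:
P = P(Surplus→Backorder)·P(Backorder→Backorder) + P(Surplus→Surplus)·P(Surplus→Backorder) + P(Surplus→Low)·P(Low→Backorder)
  = 0.5×0.5 + 0.3×0.5 + 0.2×0.4
  = 0.2500 + 0.1500 + 0.0800 = 0.4800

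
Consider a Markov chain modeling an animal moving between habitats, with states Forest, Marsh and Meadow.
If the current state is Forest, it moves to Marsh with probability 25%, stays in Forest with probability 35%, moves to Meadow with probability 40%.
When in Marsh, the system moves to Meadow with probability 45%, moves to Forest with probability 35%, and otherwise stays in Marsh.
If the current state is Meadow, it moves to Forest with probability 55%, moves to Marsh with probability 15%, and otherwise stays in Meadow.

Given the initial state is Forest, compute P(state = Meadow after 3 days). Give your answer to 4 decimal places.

0.3726

Propagate the distribution vector 3 days from Forest.
After 0 days: (1.0000, 0.0000, 0.0000)
After 1 day: (0.3500, 0.2500, 0.4000)
After 2 days: (0.4300, 0.1975, 0.3725)
After 3 days: (0.4245, 0.2029, 0.3726)
P(in Meadow after 3 days) = 0.3726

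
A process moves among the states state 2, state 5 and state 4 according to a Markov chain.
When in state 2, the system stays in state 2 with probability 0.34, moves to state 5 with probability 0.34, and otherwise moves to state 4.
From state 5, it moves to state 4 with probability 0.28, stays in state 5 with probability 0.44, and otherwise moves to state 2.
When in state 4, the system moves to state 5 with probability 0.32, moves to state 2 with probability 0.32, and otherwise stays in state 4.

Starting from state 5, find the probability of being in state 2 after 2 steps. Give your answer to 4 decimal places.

Sum over the intermediate state after 1 step:
P = P(state 5→state 2)·P(state 2→state 2) + P(state 5→state 5)·P(state 5→state 2) + P(state 5→state 4)·P(state 4→state 2)
  = 0.28×0.34 + 0.44×0.28 + 0.28×0.32
  = 0.0952 + 0.1232 + 0.0896 = 0.3080

0.3080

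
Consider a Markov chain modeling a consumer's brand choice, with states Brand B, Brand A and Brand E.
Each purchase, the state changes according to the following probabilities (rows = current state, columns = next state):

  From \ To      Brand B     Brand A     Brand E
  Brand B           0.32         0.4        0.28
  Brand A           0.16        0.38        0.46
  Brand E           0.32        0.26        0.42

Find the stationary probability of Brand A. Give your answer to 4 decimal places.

Let the stationary distribution be π with π = πP and π_1 + π_2 + π_3 = 1.
π_1 = 0.32·π_1 + 0.16·π_2 + 0.32·π_3
π_2 = 0.4·π_1 + 0.38·π_2 + 0.26·π_3
Solving with the normalization constraint gives π = (0.2660, 0.3378, 0.3963).
So the stationary probability of Brand A is 0.3378.

0.3378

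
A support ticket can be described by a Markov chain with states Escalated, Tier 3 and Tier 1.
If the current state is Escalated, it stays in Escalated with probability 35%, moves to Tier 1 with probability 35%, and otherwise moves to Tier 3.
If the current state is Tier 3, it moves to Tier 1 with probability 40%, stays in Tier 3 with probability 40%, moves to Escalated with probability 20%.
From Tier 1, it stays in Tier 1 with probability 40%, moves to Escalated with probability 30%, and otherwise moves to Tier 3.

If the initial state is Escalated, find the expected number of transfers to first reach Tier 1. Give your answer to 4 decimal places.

Let t(s) be the expected number of transfers to first reach Tier 1 from state s, with t(Tier 1) = 0. Conditioning on the first transfer:
t(Escalated) = 1 + 0.35·t(Escalated) + 0.3·t(Tier 3)
t(Tier 3) = 1 + 0.2·t(Escalated) + 0.4·t(Tier 3)
Solving: t(Escalated) = 2.7273, t(Tier 3) = 2.5758.
Expected transfers from Escalated to Tier 1: 2.7273.

2.7273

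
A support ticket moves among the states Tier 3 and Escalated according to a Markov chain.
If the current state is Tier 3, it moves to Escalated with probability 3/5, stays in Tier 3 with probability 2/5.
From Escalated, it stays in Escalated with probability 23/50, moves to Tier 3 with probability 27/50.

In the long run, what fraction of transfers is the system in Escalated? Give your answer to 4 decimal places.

0.5263

Let the stationary distribution be π with π = πP and π_1 + π_2 = 1.
π_1 = 0.4·π_1 + 0.54·π_2
Solving with the normalization constraint gives π = (0.4737, 0.5263).
So the stationary probability of Escalated is 0.5263.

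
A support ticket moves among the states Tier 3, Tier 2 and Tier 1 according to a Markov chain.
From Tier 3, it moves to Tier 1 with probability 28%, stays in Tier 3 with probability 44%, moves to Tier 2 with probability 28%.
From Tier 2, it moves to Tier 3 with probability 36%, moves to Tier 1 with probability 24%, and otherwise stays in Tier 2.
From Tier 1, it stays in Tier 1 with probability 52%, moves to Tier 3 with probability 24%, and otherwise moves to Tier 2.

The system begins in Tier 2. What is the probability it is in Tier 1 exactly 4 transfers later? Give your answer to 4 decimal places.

0.3505

Propagate the distribution vector 4 transfers from Tier 2.
After 0 transfers: (0.0000, 1.0000, 0.0000)
After 1 transfer: (0.3600, 0.4000, 0.2400)
After 2 transfers: (0.3600, 0.3184, 0.3216)
After 3 transfers: (0.3502, 0.3053, 0.3444)
After 4 transfers: (0.3467, 0.3029, 0.3505)
P(in Tier 1 after 4 transfers) = 0.3505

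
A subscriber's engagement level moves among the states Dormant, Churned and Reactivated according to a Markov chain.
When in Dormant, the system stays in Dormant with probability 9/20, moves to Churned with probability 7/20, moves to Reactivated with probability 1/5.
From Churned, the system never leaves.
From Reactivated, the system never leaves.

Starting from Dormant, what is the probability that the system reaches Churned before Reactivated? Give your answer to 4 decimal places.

Let h(s) be the probability of absorption at Churned starting from transient state s. Then h(Churned) = 1 and h(Reactivated) = 0. By first-step analysis:
h(Dormant) = 0.45·h(Dormant) + 0.35·1 + 0.2·0
Solving: h(Dormant) = 0.6364.
Starting from Dormant, the probability is 0.6364.

0.6364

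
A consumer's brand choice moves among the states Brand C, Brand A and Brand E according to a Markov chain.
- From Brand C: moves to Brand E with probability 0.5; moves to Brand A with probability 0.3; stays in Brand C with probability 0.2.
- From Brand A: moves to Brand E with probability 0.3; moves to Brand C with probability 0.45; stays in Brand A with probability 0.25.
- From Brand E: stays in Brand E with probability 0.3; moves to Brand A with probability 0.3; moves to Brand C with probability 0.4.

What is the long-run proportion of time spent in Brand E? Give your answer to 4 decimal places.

Let the stationary distribution be π with π = πP and π_1 + π_2 + π_3 = 1.
π_1 = 0.2·π_1 + 0.45·π_2 + 0.4·π_3
π_2 = 0.3·π_1 + 0.25·π_2 + 0.3·π_3
Solving with the normalization constraint gives π = (0.3452, 0.2857, 0.3690).
So the stationary probability of Brand E is 0.3690.

0.3690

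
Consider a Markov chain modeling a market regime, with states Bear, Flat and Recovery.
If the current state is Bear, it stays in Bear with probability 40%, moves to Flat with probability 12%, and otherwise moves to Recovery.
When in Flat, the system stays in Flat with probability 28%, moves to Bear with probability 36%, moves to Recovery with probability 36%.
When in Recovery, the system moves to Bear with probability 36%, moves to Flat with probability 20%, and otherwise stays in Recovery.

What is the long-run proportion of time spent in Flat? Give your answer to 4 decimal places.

Let the stationary distribution be π with π = πP and π_1 + π_2 + π_3 = 1.
π_1 = 0.4·π_1 + 0.36·π_2 + 0.36·π_3
π_2 = 0.12·π_1 + 0.28·π_2 + 0.2·π_3
Solving with the normalization constraint gives π = (0.3750, 0.1848, 0.4402).
So the stationary probability of Flat is 0.1848.

0.1848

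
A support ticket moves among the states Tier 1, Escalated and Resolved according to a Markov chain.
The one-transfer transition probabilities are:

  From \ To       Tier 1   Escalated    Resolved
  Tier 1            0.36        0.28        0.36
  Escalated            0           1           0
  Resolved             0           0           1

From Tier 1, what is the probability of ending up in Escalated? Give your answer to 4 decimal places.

Let h(s) be the probability of absorption at Escalated starting from transient state s. Then h(Escalated) = 1 and h(Resolved) = 0. By first-step analysis:
h(Tier 1) = 0.36·h(Tier 1) + 0.28·1 + 0.36·0
Solving: h(Tier 1) = 0.4375.
Starting from Tier 1, the probability is 0.4375.

0.4375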